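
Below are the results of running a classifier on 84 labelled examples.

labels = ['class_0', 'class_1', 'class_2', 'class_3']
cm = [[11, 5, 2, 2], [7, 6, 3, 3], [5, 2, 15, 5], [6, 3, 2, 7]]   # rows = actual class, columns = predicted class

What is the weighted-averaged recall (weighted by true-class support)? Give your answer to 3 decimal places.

Per-class recall (TP/(TP+FN)):
  class_0: TP=11, FN=5+2+2=9 → 11/20 = 0.5500
  class_1: TP=6, FN=7+3+3=13 → 6/19 = 0.3158
  class_2: TP=15, FN=5+2+5=12 → 15/27 = 0.5556
  class_3: TP=7, FN=6+3+2=11 → 7/18 = 0.3889
Weighted-recall = Σ (supportᵢ/N)·recallᵢ with N=84: (20/84)·0.5500 + (19/84)·0.3158 + (27/84)·0.5556 + (18/84)·0.3889 = 0.464

0.464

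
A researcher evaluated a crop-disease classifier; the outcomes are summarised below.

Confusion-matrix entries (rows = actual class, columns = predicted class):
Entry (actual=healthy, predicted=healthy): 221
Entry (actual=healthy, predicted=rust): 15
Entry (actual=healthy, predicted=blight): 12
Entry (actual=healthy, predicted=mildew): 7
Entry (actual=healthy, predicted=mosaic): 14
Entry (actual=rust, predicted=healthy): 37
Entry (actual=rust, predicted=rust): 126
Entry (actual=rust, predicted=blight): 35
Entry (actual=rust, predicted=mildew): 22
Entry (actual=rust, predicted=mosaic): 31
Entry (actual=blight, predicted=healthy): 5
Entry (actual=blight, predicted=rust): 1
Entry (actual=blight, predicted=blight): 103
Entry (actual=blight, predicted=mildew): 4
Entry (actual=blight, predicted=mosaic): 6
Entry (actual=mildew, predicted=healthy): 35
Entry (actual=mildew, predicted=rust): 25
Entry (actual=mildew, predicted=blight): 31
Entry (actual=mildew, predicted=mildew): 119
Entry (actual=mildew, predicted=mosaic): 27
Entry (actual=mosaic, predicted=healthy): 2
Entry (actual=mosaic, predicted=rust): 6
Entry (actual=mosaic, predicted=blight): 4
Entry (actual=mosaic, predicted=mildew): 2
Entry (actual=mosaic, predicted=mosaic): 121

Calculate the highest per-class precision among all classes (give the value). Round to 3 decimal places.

0.773

Per-class precision (TP/(TP+FP)):
  healthy: TP=221, FP=37+5+35+2=79 → 221/300 = 0.7367
  rust: TP=126, FP=15+1+25+6=47 → 126/173 = 0.7283
  blight: TP=103, FP=12+35+31+4=82 → 103/185 = 0.5568
  mildew: TP=119, FP=7+22+4+2=35 → 119/154 = 0.7727
  mosaic: TP=121, FP=14+31+6+27=78 → 121/199 = 0.6080
Highest is class 'mildew' with precision = 0.773.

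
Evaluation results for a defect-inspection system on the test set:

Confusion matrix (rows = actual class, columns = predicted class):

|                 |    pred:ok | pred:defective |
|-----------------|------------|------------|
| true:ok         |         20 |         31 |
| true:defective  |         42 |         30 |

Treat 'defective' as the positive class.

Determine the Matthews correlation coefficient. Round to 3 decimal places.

MCC = (TP·TN − FP·FN) / √((TP+FP)(TP+FN)(TN+FP)(TN+FN))
Numerator = 30·20 − 31·42 = -702
Denominator = √(61·72·51·62) = √13887504 = 3726.5942
MCC = -702 / 3726.5942 = -0.188

-0.188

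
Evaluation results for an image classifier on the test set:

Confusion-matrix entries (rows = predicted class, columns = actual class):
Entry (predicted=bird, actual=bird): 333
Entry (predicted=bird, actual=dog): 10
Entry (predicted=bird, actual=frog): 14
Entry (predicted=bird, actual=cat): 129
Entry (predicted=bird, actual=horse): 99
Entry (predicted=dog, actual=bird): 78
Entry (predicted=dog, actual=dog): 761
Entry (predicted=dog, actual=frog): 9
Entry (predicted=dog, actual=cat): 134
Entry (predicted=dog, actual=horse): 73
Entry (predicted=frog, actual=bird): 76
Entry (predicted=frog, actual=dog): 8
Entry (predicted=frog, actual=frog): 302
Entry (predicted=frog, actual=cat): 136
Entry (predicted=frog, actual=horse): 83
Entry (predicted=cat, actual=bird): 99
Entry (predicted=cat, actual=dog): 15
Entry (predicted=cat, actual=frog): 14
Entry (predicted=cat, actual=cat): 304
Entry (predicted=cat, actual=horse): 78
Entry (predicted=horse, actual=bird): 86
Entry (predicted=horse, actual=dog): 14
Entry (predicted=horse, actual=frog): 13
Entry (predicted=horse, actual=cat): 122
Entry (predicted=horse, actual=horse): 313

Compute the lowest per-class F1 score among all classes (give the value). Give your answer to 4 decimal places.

0.4554

Per-class F1 score (2·TP/(2·TP+FP+FN)):
  bird: TP=333, FP=10+14+129+99=252, FN=78+76+99+86=339 → 666/1257 = 0.52983
  dog: TP=761, FP=78+9+134+73=294, FN=10+8+15+14=47 → 1522/1863 = 0.81696
  frog: TP=302, FP=76+8+136+83=303, FN=14+9+14+13=50 → 604/957 = 0.63114
  cat: TP=304, FP=99+15+14+78=206, FN=129+134+136+122=521 → 608/1335 = 0.45543
  horse: TP=313, FP=86+14+13+122=235, FN=99+73+83+78=333 → 626/1194 = 0.52429
Lowest is class 'cat' with F1 score = 0.4554.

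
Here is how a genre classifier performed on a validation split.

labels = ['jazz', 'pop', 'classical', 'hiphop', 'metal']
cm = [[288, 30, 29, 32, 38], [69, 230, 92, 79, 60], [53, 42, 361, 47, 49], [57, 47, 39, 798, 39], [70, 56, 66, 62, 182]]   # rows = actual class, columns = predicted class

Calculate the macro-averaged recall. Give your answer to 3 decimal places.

Per-class recall (TP/(TP+FN)):
  jazz: TP=288, FN=30+29+32+38=129 → 288/417 = 0.6906
  pop: TP=230, FN=69+92+79+60=300 → 230/530 = 0.4340
  classical: TP=361, FN=53+42+47+49=191 → 361/552 = 0.6540
  hiphop: TP=798, FN=57+47+39+39=182 → 798/980 = 0.8143
  metal: TP=182, FN=70+56+66+62=254 → 182/436 = 0.4174
Macro-recall = mean = (0.6906 + 0.4340 + 0.6540 + 0.8143 + 0.4174) / 5 = 0.602

0.602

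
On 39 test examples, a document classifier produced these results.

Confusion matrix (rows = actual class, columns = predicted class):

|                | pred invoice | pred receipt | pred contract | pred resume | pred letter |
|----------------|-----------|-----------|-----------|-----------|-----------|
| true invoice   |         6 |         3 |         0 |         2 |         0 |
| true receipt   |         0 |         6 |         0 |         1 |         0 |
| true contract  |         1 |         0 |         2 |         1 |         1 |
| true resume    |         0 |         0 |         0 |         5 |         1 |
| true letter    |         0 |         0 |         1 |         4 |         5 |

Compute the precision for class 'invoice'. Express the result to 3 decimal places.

Take TP from the diagonal, FP from the rest of the 'invoice' prediction marginal, FN from the rest of the 'invoice' actual marginal.
precision = TP/(TP+FP).
invoice: TP=6, FP=0+1+0+0=1 → 6/7 = 0.8571

0.857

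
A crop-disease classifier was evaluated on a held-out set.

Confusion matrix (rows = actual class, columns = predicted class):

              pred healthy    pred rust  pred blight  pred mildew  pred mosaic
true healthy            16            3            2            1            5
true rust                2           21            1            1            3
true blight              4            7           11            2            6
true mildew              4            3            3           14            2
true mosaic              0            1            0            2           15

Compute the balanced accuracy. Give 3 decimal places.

0.616

Balanced accuracy = mean of per-class recall.
  healthy: recall = 16/27 = 0.5926
  rust: recall = 21/28 = 0.7500
  blight: recall = 11/30 = 0.3667
  mildew: recall = 14/26 = 0.5385
  mosaic: recall = 15/18 = 0.8333
Mean = (0.5926 + 0.7500 + 0.3667 + 0.5385 + 0.8333) / 5 = 0.616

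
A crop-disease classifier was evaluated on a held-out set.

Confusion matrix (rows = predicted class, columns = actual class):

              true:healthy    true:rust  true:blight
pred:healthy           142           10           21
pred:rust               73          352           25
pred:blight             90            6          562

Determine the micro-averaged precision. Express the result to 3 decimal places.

Micro-averaging pools counts across classes: ΣTP=1056, ΣFP=225, ΣFN=225.
Micro-precision = TP/(TP+FP) on pooled counts = 0.824 (equals overall accuracy in single-label multiclass).

0.824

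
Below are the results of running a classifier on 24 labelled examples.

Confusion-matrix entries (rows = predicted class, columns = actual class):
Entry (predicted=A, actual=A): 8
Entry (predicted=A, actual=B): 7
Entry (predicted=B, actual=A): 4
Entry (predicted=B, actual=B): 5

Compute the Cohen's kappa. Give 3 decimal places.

Observed agreement pₒ = trace/N = 13/24 = 0.5417
Expected agreement pₑ = Σ (rowᵢ·colᵢ)/N² = (12·15 + 12·9)/24² = 0.5000
κ = (pₒ − pₑ)/(1 − pₑ) = (0.5417 − 0.5000)/(1 − 0.5000) = 0.083

0.083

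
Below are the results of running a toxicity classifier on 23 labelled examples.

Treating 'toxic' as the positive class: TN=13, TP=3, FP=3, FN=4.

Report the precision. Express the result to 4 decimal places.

Precision = TP/(TP+FP) = 3/(3+3) = 3/6 = 0.5000

0.5000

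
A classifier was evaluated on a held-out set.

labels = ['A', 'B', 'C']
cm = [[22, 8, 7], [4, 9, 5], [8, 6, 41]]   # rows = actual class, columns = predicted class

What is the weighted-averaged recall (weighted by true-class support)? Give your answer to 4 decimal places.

0.6545

Per-class recall (TP/(TP+FN)):
  A: TP=22, FN=8+7=15 → 22/37 = 0.59459
  B: TP=9, FN=4+5=9 → 9/18 = 0.50000
  C: TP=41, FN=8+6=14 → 41/55 = 0.74545
Weighted-recall = Σ (supportᵢ/N)·recallᵢ with N=110: (37/110)·0.59459 + (18/110)·0.50000 + (55/110)·0.74545 = 0.6545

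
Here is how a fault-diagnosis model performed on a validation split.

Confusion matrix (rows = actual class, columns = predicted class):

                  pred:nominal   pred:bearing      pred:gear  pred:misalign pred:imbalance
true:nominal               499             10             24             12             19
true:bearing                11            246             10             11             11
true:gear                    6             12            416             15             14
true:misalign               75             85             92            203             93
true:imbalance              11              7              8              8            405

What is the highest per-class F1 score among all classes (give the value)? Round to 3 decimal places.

Per-class F1 score (2·TP/(2·TP+FP+FN)):
  nominal: TP=499, FP=11+6+75+11=103, FN=10+24+12+19=65 → 998/1166 = 0.8559
  bearing: TP=246, FP=10+12+85+7=114, FN=11+10+11+11=43 → 492/649 = 0.7581
  gear: TP=416, FP=24+10+92+8=134, FN=6+12+15+14=47 → 832/1013 = 0.8213
  misalign: TP=203, FP=12+11+15+8=46, FN=75+85+92+93=345 → 406/797 = 0.5094
  imbalance: TP=405, FP=19+11+14+93=137, FN=11+7+8+8=34 → 810/981 = 0.8257
Highest is class 'nominal' with F1 score = 0.856.

0.856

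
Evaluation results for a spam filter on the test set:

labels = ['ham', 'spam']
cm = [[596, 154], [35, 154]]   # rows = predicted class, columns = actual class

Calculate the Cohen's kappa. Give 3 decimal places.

0.493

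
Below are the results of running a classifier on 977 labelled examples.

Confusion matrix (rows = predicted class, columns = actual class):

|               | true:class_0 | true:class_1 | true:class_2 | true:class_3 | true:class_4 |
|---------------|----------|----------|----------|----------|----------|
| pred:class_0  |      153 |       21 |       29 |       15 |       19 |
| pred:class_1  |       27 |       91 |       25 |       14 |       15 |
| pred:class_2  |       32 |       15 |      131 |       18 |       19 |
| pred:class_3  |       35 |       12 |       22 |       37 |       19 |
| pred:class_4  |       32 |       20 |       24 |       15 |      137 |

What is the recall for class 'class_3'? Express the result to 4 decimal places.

One-vs-rest for 'class_3': TP = diagonal; FP = other classes predicted 'class_3'; FN = 'class_3' predicted as other.
recall = TP/(TP+FN).
class_3: TP=37, FN=15+14+18+15=62 → 37/99 = 0.37374

0.3737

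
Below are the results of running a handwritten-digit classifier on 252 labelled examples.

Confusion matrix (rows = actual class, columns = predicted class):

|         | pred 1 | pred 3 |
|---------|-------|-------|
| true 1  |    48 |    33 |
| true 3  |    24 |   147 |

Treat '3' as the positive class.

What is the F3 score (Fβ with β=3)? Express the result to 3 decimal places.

0.855

Fβ = (1+β²)·TP / ((1+β²)·TP + β²·FN + FP), with β²=9
= 10·147 / (10·147 + 9·24 + 33) = 0.855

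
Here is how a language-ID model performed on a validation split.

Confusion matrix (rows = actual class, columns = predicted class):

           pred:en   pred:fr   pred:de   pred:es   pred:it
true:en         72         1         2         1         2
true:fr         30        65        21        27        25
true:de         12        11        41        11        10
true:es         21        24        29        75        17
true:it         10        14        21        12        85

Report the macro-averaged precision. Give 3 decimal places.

0.526

Per-class precision (TP/(TP+FP)):
  en: TP=72, FP=30+12+21+10=73 → 72/145 = 0.4966
  fr: TP=65, FP=1+11+24+14=50 → 65/115 = 0.5652
  de: TP=41, FP=2+21+29+21=73 → 41/114 = 0.3596
  es: TP=75, FP=1+27+11+12=51 → 75/126 = 0.5952
  it: TP=85, FP=2+25+10+17=54 → 85/139 = 0.6115
Macro-precision = mean = (0.4966 + 0.5652 + 0.3596 + 0.5952 + 0.6115) / 5 = 0.526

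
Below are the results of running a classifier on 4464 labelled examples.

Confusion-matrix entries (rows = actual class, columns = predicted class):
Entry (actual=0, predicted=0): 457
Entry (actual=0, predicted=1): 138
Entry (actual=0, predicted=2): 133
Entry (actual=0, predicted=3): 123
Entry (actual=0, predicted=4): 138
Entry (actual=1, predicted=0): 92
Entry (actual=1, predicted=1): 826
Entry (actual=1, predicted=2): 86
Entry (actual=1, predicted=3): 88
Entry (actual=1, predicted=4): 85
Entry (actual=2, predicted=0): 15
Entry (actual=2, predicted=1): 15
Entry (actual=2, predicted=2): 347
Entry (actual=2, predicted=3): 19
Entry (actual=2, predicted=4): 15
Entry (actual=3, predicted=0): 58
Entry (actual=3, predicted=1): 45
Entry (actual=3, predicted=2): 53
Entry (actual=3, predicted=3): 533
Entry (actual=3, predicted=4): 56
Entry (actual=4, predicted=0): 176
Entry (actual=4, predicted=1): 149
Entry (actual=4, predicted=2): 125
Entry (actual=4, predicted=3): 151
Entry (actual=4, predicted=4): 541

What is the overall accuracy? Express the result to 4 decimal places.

Accuracy = trace / total = (457+826+347+533+541=2704) / 4464 = 2704/4464 = 0.6057

0.6057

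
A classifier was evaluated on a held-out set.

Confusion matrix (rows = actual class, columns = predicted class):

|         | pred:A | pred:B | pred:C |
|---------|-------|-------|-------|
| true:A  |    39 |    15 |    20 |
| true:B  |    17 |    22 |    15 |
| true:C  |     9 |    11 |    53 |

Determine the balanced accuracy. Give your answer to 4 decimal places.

0.5535

Balanced accuracy = mean of per-class recall.
  A: recall = 39/74 = 0.52703
  B: recall = 22/54 = 0.40741
  C: recall = 53/73 = 0.72603
Mean = (0.52703 + 0.40741 + 0.72603) / 3 = 0.5535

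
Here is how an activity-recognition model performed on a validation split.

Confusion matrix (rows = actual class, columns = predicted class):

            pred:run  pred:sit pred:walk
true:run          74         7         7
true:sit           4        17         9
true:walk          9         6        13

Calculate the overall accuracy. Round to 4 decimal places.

0.7123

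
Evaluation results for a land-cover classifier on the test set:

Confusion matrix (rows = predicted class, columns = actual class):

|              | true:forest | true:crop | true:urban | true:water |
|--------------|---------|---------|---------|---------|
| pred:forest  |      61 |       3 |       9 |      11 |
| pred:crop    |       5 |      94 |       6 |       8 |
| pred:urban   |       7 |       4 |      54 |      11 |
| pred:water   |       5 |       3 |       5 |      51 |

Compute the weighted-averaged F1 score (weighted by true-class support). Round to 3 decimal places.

Per-class F1 score (2·TP/(2·TP+FP+FN)):
  forest: TP=61, FP=3+9+11=23, FN=5+7+5=17 → 122/162 = 0.7531
  crop: TP=94, FP=5+6+8=19, FN=3+4+3=10 → 188/217 = 0.8664
  urban: TP=54, FP=7+4+11=22, FN=9+6+5=20 → 108/150 = 0.7200
  water: TP=51, FP=5+3+5=13, FN=11+8+11=30 → 102/145 = 0.7034
Weighted-F1 score = Σ (supportᵢ/N)·F1 scoreᵢ with N=337: (78/337)·0.7531 + (104/337)·0.8664 + (74/337)·0.7200 + (81/337)·0.7034 = 0.769

0.769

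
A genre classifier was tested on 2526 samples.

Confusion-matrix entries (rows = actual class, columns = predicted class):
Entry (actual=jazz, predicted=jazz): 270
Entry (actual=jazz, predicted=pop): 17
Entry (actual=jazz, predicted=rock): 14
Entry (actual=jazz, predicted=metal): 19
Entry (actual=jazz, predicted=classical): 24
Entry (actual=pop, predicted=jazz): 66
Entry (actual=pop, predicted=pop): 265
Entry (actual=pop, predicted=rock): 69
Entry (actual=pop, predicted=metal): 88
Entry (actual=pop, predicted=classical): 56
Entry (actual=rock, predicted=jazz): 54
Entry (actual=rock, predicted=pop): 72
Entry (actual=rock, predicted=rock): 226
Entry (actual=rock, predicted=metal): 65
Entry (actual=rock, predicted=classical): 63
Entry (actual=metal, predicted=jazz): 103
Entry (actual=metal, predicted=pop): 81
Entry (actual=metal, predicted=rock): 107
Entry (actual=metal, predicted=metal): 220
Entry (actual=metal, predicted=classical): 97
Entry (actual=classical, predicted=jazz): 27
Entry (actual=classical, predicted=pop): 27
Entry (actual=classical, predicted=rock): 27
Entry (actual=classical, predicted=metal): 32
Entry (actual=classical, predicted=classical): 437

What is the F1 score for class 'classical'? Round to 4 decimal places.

Take TP from the diagonal, FP from the rest of the 'classical' prediction marginal, FN from the rest of the 'classical' actual marginal.
F1 score = 2·TP/(2·TP+FP+FN).
classical: TP=437, FP=24+56+63+97=240, FN=27+27+27+32=113 → 874/1227 = 0.71231

0.7123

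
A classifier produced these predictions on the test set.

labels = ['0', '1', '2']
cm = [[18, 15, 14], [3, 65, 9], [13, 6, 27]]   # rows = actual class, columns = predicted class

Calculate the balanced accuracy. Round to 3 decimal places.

0.605

Balanced accuracy = mean of per-class recall.
  0: recall = 18/47 = 0.3830
  1: recall = 65/77 = 0.8442
  2: recall = 27/46 = 0.5870
Mean = (0.3830 + 0.8442 + 0.5870) / 3 = 0.605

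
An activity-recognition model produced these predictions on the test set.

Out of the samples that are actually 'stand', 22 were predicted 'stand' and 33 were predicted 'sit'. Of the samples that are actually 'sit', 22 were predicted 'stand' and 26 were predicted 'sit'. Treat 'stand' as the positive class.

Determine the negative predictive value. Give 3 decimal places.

NPV = TN/(TN+FN) = 26/(26+33) = 0.441

0.441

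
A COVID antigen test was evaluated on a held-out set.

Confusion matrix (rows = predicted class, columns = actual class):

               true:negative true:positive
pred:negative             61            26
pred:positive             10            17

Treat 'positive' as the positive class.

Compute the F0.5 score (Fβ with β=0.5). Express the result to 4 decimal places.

0.5629

Fβ = (1+β²)·TP / ((1+β²)·TP + β²·FN + FP), with β²=1/4
= 1.25·17 / (1.25·17 + 0.25·26 + 10) = 0.5629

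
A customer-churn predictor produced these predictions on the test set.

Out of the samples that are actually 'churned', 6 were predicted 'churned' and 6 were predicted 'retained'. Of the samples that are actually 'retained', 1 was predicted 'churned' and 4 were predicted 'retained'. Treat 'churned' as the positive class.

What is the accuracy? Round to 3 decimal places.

Accuracy = (TP+TN)/N = (6+4)/17 = 0.588

0.588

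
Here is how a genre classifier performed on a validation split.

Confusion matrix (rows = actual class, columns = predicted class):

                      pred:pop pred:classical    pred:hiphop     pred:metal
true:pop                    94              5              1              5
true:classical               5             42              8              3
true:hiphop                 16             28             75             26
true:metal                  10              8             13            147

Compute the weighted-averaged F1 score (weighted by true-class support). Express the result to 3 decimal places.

0.733

Per-class F1 score (2·TP/(2·TP+FP+FN)):
  pop: TP=94, FP=5+16+10=31, FN=5+1+5=11 → 188/230 = 0.8174
  classical: TP=42, FP=5+28+8=41, FN=5+8+3=16 → 84/141 = 0.5957
  hiphop: TP=75, FP=1+8+13=22, FN=16+28+26=70 → 150/242 = 0.6198
  metal: TP=147, FP=5+3+26=34, FN=10+8+13=31 → 294/359 = 0.8189
Weighted-F1 score = Σ (supportᵢ/N)·F1 scoreᵢ with N=486: (105/486)·0.8174 + (58/486)·0.5957 + (145/486)·0.6198 + (178/486)·0.8189 = 0.733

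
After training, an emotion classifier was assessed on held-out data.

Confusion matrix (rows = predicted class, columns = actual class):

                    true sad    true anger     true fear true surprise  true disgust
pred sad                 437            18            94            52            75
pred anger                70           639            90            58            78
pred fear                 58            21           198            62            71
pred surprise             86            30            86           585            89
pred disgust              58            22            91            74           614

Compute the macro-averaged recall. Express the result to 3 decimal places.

Per-class recall (TP/(TP+FN)):
  sad: TP=437, FN=70+58+86+58=272 → 437/709 = 0.6164
  anger: TP=639, FN=18+21+30+22=91 → 639/730 = 0.8753
  fear: TP=198, FN=94+90+86+91=361 → 198/559 = 0.3542
  surprise: TP=585, FN=52+58+62+74=246 → 585/831 = 0.7040
  disgust: TP=614, FN=75+78+71+89=313 → 614/927 = 0.6624
Macro-recall = mean = (0.6164 + 0.8753 + 0.3542 + 0.7040 + 0.6624) / 5 = 0.642

0.642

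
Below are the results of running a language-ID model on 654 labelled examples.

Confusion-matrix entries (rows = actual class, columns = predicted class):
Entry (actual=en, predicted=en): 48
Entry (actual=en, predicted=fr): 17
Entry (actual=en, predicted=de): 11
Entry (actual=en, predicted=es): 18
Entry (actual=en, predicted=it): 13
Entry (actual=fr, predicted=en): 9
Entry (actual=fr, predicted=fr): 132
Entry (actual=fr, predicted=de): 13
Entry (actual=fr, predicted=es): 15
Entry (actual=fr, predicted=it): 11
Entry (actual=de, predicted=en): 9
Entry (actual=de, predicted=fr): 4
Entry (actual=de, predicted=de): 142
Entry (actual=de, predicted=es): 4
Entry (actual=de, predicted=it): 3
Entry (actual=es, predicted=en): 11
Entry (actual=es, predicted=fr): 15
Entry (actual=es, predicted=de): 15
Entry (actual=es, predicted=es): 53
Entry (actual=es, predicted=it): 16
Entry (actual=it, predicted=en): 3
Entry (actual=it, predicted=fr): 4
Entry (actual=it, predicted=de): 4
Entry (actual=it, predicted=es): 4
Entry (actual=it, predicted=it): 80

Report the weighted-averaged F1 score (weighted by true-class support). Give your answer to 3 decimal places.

0.687

Per-class F1 score (2·TP/(2·TP+FP+FN)):
  en: TP=48, FP=9+9+11+3=32, FN=17+11+18+13=59 → 96/187 = 0.5134
  fr: TP=132, FP=17+4+15+4=40, FN=9+13+15+11=48 → 264/352 = 0.7500
  de: TP=142, FP=11+13+15+4=43, FN=9+4+4+3=20 → 284/347 = 0.8184
  es: TP=53, FP=18+15+4+4=41, FN=11+15+15+16=57 → 106/204 = 0.5196
  it: TP=80, FP=13+11+3+16=43, FN=3+4+4+4=15 → 160/218 = 0.7339
Weighted-F1 score = Σ (supportᵢ/N)·F1 scoreᵢ with N=654: (107/654)·0.5134 + (180/654)·0.7500 + (162/654)·0.8184 + (110/654)·0.5196 + (95/654)·0.7339 = 0.687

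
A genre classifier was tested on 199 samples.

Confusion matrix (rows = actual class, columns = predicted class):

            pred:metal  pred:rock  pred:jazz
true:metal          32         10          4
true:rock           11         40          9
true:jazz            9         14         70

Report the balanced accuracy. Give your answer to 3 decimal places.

0.705

Balanced accuracy = mean of per-class recall.
  metal: recall = 32/46 = 0.6957
  rock: recall = 40/60 = 0.6667
  jazz: recall = 70/93 = 0.7527
Mean = (0.6957 + 0.6667 + 0.7527) / 3 = 0.705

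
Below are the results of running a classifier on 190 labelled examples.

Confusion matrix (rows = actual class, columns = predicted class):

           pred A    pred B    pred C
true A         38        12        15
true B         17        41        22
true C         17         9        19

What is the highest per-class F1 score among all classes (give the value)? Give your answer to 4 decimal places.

0.5775

Per-class F1 score (2·TP/(2·TP+FP+FN)):
  A: TP=38, FP=17+17=34, FN=12+15=27 → 76/137 = 0.55474
  B: TP=41, FP=12+9=21, FN=17+22=39 → 82/142 = 0.57746
  C: TP=19, FP=15+22=37, FN=17+9=26 → 38/101 = 0.37624
Highest is class 'B' with F1 score = 0.5775.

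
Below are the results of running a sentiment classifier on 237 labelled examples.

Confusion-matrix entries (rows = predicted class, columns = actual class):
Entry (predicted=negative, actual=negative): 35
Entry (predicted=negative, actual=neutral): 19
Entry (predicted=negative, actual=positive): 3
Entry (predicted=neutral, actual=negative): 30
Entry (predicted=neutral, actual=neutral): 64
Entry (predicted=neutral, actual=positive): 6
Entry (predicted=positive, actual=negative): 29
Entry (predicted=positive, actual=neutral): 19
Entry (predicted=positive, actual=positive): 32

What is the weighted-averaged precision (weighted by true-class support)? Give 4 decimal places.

0.5882

Per-class precision (TP/(TP+FP)):
  negative: TP=35, FP=19+3=22 → 35/57 = 0.61404
  neutral: TP=64, FP=30+6=36 → 64/100 = 0.64000
  positive: TP=32, FP=29+19=48 → 32/80 = 0.40000
Weighted-precision = Σ (supportᵢ/N)·precisionᵢ with N=237: (94/237)·0.61404 + (102/237)·0.64000 + (41/237)·0.40000 = 0.5882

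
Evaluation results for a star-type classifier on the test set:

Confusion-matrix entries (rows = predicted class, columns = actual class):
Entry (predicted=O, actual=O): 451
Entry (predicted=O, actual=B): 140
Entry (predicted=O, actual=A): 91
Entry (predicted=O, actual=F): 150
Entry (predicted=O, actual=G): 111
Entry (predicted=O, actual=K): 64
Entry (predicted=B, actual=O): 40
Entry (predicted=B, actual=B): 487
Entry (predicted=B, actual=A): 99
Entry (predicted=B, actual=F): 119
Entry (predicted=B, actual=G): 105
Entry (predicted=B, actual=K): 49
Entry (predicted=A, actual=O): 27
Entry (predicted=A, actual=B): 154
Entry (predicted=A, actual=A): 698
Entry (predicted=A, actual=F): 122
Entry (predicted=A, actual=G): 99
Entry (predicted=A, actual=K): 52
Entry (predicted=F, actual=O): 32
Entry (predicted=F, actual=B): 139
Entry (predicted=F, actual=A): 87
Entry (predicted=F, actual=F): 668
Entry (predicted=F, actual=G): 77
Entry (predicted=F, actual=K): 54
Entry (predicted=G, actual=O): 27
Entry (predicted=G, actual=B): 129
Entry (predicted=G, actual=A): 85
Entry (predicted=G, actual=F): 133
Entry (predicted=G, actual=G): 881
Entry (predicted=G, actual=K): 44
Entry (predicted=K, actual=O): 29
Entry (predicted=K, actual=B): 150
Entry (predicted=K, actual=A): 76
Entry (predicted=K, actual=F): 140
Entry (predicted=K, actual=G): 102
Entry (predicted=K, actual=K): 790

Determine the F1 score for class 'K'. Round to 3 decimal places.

0.675

One-vs-rest for 'K': TP = diagonal; FP = other classes predicted 'K'; FN = 'K' predicted as other.
F1 score = 2·TP/(2·TP+FP+FN).
K: TP=790, FP=29+150+76+140+102=497, FN=64+49+52+54+44=263 → 1580/2340 = 0.6752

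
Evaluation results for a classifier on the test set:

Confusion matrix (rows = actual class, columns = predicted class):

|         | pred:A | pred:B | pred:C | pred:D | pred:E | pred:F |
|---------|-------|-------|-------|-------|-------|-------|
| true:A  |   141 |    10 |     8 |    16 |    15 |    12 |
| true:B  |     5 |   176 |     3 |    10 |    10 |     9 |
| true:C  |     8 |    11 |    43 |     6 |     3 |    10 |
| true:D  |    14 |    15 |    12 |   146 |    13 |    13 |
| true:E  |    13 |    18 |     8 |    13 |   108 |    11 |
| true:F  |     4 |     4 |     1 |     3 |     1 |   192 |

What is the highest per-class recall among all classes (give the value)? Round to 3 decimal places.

0.937

Per-class recall (TP/(TP+FN)):
  A: TP=141, FN=10+8+16+15+12=61 → 141/202 = 0.6980
  B: TP=176, FN=5+3+10+10+9=37 → 176/213 = 0.8263
  C: TP=43, FN=8+11+6+3+10=38 → 43/81 = 0.5309
  D: TP=146, FN=14+15+12+13+13=67 → 146/213 = 0.6854
  E: TP=108, FN=13+18+8+13+11=63 → 108/171 = 0.6316
  F: TP=192, FN=4+4+1+3+1=13 → 192/205 = 0.9366
Highest is class 'F' with recall = 0.937.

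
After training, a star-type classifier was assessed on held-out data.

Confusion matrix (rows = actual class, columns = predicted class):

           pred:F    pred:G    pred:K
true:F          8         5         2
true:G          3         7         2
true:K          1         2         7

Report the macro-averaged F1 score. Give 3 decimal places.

Per-class F1 score (2·TP/(2·TP+FP+FN)):
  F: TP=8, FP=3+1=4, FN=5+2=7 → 16/27 = 0.5926
  G: TP=7, FP=5+2=7, FN=3+2=5 → 14/26 = 0.5385
  K: TP=7, FP=2+2=4, FN=1+2=3 → 14/21 = 0.6667
Macro-F1 score = mean = (0.5926 + 0.5385 + 0.6667) / 3 = 0.599

0.599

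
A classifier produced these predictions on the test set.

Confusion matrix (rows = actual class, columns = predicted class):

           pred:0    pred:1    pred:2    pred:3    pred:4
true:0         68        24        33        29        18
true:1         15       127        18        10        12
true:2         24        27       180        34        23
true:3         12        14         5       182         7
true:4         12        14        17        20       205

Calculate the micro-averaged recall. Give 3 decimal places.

Micro-averaging pools counts across classes: ΣTP=762, ΣFP=368, ΣFN=368.
Micro-recall = TP/(TP+FN) on pooled counts = 0.674 (equals overall accuracy in single-label multiclass).

0.674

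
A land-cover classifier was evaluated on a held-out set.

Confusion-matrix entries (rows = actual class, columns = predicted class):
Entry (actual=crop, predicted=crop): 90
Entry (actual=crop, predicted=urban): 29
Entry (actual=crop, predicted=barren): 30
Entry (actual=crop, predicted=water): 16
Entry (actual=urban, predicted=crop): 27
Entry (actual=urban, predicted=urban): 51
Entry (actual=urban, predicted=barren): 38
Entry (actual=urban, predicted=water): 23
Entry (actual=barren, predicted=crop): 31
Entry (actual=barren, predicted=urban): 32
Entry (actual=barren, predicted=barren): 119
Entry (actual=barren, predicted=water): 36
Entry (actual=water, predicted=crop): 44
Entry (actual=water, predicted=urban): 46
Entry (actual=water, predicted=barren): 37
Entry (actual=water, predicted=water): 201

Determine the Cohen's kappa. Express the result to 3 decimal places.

Observed agreement pₒ = trace/N = 461/850 = 0.5424
Expected agreement pₑ = Σ (rowᵢ·colᵢ)/N² = (165·192 + 139·158 + 218·224 + 328·276)/850² = 0.2671
κ = (pₒ − pₑ)/(1 − pₑ) = (0.5424 − 0.2671)/(1 − 0.2671) = 0.376

0.376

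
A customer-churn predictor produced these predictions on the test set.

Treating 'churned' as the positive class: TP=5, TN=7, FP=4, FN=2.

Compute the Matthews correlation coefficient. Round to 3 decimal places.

MCC = (TP·TN − FP·FN) / √((TP+FP)(TP+FN)(TN+FP)(TN+FN))
Numerator = 5·7 − 4·2 = 27
Denominator = √(9·7·11·9) = √6237 = 78.9747
MCC = 27 / 78.9747 = 0.342

0.342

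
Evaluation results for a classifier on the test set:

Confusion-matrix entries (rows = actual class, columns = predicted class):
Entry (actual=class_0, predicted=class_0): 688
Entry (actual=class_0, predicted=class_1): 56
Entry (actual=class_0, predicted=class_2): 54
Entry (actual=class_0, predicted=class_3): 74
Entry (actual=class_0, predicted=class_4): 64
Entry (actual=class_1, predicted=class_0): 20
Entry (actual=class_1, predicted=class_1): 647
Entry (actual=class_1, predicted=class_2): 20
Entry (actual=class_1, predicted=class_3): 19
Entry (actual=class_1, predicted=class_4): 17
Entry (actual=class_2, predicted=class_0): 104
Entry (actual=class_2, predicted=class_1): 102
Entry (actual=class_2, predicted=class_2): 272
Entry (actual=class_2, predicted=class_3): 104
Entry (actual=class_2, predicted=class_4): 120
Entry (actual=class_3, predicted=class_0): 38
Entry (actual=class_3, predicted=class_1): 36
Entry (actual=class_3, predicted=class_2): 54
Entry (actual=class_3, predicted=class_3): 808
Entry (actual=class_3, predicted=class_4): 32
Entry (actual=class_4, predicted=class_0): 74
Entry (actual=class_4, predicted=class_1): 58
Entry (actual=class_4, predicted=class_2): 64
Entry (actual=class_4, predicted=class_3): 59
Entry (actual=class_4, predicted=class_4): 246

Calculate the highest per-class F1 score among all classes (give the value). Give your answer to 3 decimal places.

0.798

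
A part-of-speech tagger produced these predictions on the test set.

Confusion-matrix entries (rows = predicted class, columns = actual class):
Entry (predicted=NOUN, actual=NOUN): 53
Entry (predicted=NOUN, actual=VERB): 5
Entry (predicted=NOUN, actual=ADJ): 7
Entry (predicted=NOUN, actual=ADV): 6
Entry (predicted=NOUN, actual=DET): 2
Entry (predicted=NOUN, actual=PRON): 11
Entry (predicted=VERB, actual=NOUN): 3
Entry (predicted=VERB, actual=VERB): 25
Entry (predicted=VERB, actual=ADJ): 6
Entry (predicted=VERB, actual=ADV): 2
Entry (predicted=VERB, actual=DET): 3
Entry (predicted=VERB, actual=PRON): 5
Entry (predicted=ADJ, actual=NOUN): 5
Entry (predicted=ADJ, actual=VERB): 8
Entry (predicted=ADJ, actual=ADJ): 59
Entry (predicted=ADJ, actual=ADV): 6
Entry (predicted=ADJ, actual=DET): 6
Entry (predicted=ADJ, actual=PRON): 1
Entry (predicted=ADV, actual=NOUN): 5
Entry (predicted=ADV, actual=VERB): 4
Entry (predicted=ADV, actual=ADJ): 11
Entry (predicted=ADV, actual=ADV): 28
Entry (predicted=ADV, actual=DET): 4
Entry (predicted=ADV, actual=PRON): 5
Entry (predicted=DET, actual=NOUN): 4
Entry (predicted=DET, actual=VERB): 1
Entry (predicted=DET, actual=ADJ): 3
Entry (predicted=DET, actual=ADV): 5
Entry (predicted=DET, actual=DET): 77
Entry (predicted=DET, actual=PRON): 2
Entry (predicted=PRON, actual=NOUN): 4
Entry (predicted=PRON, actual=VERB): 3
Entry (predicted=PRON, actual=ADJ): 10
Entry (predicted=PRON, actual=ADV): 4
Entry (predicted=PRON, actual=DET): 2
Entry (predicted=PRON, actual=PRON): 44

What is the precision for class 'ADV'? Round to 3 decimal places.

0.491

Take TP from the diagonal, FP from the rest of the 'ADV' prediction marginal, FN from the rest of the 'ADV' actual marginal.
precision = TP/(TP+FP).
ADV: TP=28, FP=5+4+11+4+5=29 → 28/57 = 0.4912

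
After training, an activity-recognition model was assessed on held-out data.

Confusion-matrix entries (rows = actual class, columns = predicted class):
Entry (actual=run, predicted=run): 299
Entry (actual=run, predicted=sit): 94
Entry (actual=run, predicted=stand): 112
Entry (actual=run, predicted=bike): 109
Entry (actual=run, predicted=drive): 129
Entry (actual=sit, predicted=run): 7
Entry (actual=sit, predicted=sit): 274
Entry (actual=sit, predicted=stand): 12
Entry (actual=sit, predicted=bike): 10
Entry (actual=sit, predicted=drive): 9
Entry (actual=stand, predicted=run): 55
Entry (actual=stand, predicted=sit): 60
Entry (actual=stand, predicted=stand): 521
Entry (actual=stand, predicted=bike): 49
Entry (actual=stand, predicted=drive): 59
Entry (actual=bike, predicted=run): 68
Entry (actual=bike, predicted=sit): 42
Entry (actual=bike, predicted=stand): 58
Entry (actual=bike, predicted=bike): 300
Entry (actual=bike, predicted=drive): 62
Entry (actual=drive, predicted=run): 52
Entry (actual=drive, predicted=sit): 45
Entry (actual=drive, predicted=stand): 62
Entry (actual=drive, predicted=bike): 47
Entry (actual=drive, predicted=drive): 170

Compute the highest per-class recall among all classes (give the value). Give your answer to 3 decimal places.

Per-class recall (TP/(TP+FN)):
  run: TP=299, FN=94+112+109+129=444 → 299/743 = 0.4024
  sit: TP=274, FN=7+12+10+9=38 → 274/312 = 0.8782
  stand: TP=521, FN=55+60+49+59=223 → 521/744 = 0.7003
  bike: TP=300, FN=68+42+58+62=230 → 300/530 = 0.5660
  drive: TP=170, FN=52+45+62+47=206 → 170/376 = 0.4521
Highest is class 'sit' with recall = 0.878.

0.878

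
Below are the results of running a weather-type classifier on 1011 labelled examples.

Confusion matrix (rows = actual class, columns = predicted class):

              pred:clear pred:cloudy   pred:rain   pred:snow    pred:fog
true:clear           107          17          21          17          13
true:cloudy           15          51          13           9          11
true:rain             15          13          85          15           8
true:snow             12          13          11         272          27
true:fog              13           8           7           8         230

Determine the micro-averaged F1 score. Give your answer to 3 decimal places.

0.737

Micro-averaging pools counts across classes: ΣTP=745, ΣFP=266, ΣFN=266.
Micro-F1 score = 2·TP/(2·TP+FP+FN) on pooled counts = 0.737 (equals overall accuracy in single-label multiclass).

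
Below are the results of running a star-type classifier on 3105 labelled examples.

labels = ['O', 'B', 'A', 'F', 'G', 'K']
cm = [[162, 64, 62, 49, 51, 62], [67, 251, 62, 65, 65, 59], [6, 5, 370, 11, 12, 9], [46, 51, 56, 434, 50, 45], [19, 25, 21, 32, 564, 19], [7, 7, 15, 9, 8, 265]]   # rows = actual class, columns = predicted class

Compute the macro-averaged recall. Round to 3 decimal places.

0.669

Per-class recall (TP/(TP+FN)):
  O: TP=162, FN=64+62+49+51+62=288 → 162/450 = 0.3600
  B: TP=251, FN=67+62+65+65+59=318 → 251/569 = 0.4411
  A: TP=370, FN=6+5+11+12+9=43 → 370/413 = 0.8959
  F: TP=434, FN=46+51+56+50+45=248 → 434/682 = 0.6364
  G: TP=564, FN=19+25+21+32+19=116 → 564/680 = 0.8294
  K: TP=265, FN=7+7+15+9+8=46 → 265/311 = 0.8521
Macro-recall = mean = (0.3600 + 0.4411 + 0.8959 + 0.6364 + 0.8294 + 0.8521) / 6 = 0.669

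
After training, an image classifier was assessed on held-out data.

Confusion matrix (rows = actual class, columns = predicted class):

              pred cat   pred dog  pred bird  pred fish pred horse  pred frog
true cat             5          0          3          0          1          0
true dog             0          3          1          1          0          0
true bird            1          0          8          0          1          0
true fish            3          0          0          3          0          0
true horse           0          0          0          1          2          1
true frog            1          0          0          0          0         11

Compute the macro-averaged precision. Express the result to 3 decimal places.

0.697

Per-class precision (TP/(TP+FP)):
  cat: TP=5, FP=0+1+3+0+1=5 → 5/10 = 0.5000
  dog: TP=3, FP=0+0+0+0+0=0 → 3/3 = 1.0000
  bird: TP=8, FP=3+1+0+0+0=4 → 8/12 = 0.6667
  fish: TP=3, FP=0+1+0+1+0=2 → 3/5 = 0.6000
  horse: TP=2, FP=1+0+1+0+0=2 → 2/4 = 0.5000
  frog: TP=11, FP=0+0+0+0+1=1 → 11/12 = 0.9167
Macro-precision = mean = (0.5000 + 1.0000 + 0.6667 + 0.6000 + 0.5000 + 0.9167) / 6 = 0.697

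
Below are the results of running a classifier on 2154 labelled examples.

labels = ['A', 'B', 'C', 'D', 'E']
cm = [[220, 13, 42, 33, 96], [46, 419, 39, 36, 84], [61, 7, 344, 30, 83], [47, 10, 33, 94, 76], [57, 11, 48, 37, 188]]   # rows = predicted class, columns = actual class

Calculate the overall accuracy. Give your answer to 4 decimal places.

Accuracy = trace / total = (220+419+344+94+188=1265) / 2154 = 1265/2154 = 0.5873

0.5873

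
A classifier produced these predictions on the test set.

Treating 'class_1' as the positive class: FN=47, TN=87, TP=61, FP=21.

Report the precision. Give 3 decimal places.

0.744

Precision = TP/(TP+FP) = 61/(61+21) = 61/82 = 0.744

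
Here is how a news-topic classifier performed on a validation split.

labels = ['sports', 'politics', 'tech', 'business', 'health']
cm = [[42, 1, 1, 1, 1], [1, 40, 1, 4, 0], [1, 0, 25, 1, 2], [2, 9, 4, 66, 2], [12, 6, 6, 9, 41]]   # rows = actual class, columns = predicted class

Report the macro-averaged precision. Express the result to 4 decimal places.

0.7640

Per-class precision (TP/(TP+FP)):
  sports: TP=42, FP=1+1+2+12=16 → 42/58 = 0.72414
  politics: TP=40, FP=1+0+9+6=16 → 40/56 = 0.71429
  tech: TP=25, FP=1+1+4+6=12 → 25/37 = 0.67568
  business: TP=66, FP=1+4+1+9=15 → 66/81 = 0.81481
  health: TP=41, FP=1+0+2+2=5 → 41/46 = 0.89130
Macro-precision = mean = (0.72414 + 0.71429 + 0.67568 + 0.81481 + 0.89130) / 5 = 0.7640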